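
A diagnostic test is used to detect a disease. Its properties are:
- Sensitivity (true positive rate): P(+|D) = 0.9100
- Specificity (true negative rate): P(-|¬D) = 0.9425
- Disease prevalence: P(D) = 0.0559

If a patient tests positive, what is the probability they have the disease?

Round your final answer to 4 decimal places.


Let D = has disease, + = positive test

Given:
- P(D) = 0.0559 (prevalence)
- P(+|D) = 0.9100 (sensitivity)
- P(-|¬D) = 0.9425 (specificity)
- P(+|¬D) = 0.0575 (false positive rate = 1 - specificity)

Step 1: Find P(+)
P(+) = P(+|D)P(D) + P(+|¬D)P(¬D)
     = 0.9100 × 0.0559 + 0.0575 × 0.9441
     = 0.05086900 + 0.05428575
     = 0.10515475

Step 2: Apply Bayes' theorem for P(D|+)
P(D|+) = P(+|D)P(D) / P(+)
       = 0.05086900 / 0.10515475
       = 0.4838


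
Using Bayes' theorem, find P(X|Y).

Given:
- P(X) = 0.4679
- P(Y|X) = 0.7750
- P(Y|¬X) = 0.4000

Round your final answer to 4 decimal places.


Bayes' theorem: P(X|Y) = P(Y|X) × P(X) / P(Y)

Step 1: Calculate P(Y) using law of total probability
P(Y) = P(Y|X)P(X) + P(Y|¬X)P(¬X)
     = 0.7750 × 0.4679 + 0.4000 × 0.5321
     = 0.36262250 + 0.21284000
     = 0.57546250

Step 2: Apply Bayes' theorem
P(X|Y) = P(Y|X) × P(X) / P(Y)
       = 0.36262250 / 0.57546250
       = 0.6301


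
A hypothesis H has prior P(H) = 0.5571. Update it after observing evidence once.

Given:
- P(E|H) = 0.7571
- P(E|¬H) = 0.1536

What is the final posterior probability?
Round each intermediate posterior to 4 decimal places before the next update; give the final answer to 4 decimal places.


Sequential Bayesian updating:

Initial prior: P(H) = 0.5571

Update 1:
  P(E) = 0.7571 × 0.5571 + 0.1536 × 0.4429 = 0.42178041 + 0.06802944 = 0.48980985
  P(H|E) = 0.42178041 / 0.48980985 = 0.8611

Final posterior: 0.8611


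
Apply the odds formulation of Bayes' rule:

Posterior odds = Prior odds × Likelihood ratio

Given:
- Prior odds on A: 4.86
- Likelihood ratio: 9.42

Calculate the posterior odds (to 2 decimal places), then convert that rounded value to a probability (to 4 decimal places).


Step 1: Calculate posterior odds
Posterior odds = Prior odds × LR
               = 4.86 × 9.42
               = 45.78

Step 2: Convert to probability
P(A|E) = Posterior odds / (1 + Posterior odds)
       = 45.78 / (1 + 45.78)
       = 45.78 / 46.78
       = 0.9786

The evidence increased P(A) from 0.8294 to 0.9786.


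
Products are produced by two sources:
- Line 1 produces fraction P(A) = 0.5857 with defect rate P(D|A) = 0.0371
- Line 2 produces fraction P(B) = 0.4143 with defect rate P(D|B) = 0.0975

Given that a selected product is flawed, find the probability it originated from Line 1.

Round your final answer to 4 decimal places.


Let A = from Line 1, D = flawed

Given:
- P(A) = 0.5857, P(B) = 0.4143
- P(D|A) = 0.0371, P(D|B) = 0.0975

Step 1: Find P(D)
P(D) = P(D|A)P(A) + P(D|B)P(B)
     = 0.0371 × 0.5857 + 0.0975 × 0.4143
     = 0.02172947 + 0.04039425
     = 0.06212372

Step 2: Apply Bayes' theorem
P(A|D) = P(D|A)P(A) / P(D)
       = 0.02172947 / 0.06212372
       = 0.3498


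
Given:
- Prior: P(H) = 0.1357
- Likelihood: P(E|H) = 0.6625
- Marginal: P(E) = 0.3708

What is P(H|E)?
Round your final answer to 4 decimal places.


Using Bayes' theorem:

P(H|E) = P(E|H) × P(H) / P(E)
       = 0.6625 × 0.1357 / 0.3708
       = 0.08990125 / 0.3708
       = 0.2425

The evidence strengthens our belief in H.
Prior: 0.1357 → Posterior: 0.2425


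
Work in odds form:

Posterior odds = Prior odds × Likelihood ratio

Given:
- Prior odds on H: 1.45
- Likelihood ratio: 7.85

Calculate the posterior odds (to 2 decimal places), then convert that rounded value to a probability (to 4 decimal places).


Step 1: Calculate posterior odds
Posterior odds = Prior odds × LR
               = 1.45 × 7.85
               = 11.38

Step 2: Convert to probability
P(H|E) = Posterior odds / (1 + Posterior odds)
       = 11.38 / (1 + 11.38)
       = 11.38 / 12.38
       = 0.9192

The evidence increased P(H) from 0.5918 to 0.9192.


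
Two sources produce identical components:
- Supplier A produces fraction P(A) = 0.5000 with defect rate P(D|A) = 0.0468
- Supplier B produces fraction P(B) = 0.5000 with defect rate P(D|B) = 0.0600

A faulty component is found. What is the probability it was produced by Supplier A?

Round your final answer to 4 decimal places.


Let A = from Supplier A, D = faulty

Given:
- P(A) = 0.5000, P(B) = 0.5000
- P(D|A) = 0.0468, P(D|B) = 0.0600

Step 1: Find P(D)
P(D) = P(D|A)P(A) + P(D|B)P(B)
     = 0.0468 × 0.5000 + 0.0600 × 0.5000
     = 0.02340000 + 0.03000000
     = 0.05340000

Step 2: Apply Bayes' theorem
P(A|D) = P(D|A)P(A) / P(D)
       = 0.02340000 / 0.05340000
       = 0.4382


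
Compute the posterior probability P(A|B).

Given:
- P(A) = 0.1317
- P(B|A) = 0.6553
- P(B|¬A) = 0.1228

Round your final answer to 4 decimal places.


Bayes' theorem: P(A|B) = P(B|A) × P(A) / P(B)

Step 1: Calculate P(B) using law of total probability
P(B) = P(B|A)P(A) + P(B|¬A)P(¬A)
     = 0.6553 × 0.1317 + 0.1228 × 0.8683
     = 0.08630301 + 0.10662724
     = 0.19293025

Step 2: Apply Bayes' theorem
P(A|B) = P(B|A) × P(A) / P(B)
       = 0.08630301 / 0.19293025
       = 0.4473


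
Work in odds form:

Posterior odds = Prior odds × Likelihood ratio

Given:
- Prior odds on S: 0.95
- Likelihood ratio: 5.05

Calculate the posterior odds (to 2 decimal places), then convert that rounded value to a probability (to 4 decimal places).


Step 1: Calculate posterior odds
Posterior odds = Prior odds × LR
               = 0.95 × 5.05
               = 4.80

Step 2: Convert to probability
P(S|E) = Posterior odds / (1 + Posterior odds)
       = 4.80 / (1 + 4.80)
       = 4.80 / 5.80
       = 0.8276

The evidence increased P(S) from 0.4872 to 0.8276.


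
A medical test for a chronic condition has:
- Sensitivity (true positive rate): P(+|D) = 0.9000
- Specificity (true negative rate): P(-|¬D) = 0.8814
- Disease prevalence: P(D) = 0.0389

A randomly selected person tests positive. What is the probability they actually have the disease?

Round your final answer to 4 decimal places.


Let D = has disease, + = positive test

Given:
- P(D) = 0.0389 (prevalence)
- P(+|D) = 0.9000 (sensitivity)
- P(-|¬D) = 0.8814 (specificity)
- P(+|¬D) = 0.1186 (false positive rate = 1 - specificity)

Step 1: Find P(+)
P(+) = P(+|D)P(D) + P(+|¬D)P(¬D)
     = 0.9000 × 0.0389 + 0.1186 × 0.9611
     = 0.03501000 + 0.11398646
     = 0.14899646

Step 2: Apply Bayes' theorem for P(D|+)
P(D|+) = P(+|D)P(D) / P(+)
       = 0.03501000 / 0.14899646
       = 0.2350


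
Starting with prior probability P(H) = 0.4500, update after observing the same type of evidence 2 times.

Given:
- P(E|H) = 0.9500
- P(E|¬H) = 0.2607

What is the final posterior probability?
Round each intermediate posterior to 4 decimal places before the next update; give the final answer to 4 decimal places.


Sequential Bayesian updating:

Initial prior: P(H) = 0.4500

Update 1:
  P(E) = 0.9500 × 0.4500 + 0.2607 × 0.5500 = 0.42750000 + 0.14338500 = 0.57088500
  P(H|E) = 0.42750000 / 0.57088500 = 0.7488

Update 2:
  P(E) = 0.9500 × 0.7488 + 0.2607 × 0.2512 = 0.71136000 + 0.06548784 = 0.77684784
  P(H|E) = 0.71136000 / 0.77684784 = 0.9157

Final posterior: 0.9157


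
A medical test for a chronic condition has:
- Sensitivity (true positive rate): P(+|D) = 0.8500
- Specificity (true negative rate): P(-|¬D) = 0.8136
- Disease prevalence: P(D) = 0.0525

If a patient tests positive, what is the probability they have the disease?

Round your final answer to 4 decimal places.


Let D = has disease, + = positive test

Given:
- P(D) = 0.0525 (prevalence)
- P(+|D) = 0.8500 (sensitivity)
- P(-|¬D) = 0.8136 (specificity)
- P(+|¬D) = 0.1864 (false positive rate = 1 - specificity)

Step 1: Find P(+)
P(+) = P(+|D)P(D) + P(+|¬D)P(¬D)
     = 0.8500 × 0.0525 + 0.1864 × 0.9475
     = 0.04462500 + 0.17661400
     = 0.22123900

Step 2: Apply Bayes' theorem for P(D|+)
P(D|+) = P(+|D)P(D) / P(+)
       = 0.04462500 / 0.22123900
       = 0.2017


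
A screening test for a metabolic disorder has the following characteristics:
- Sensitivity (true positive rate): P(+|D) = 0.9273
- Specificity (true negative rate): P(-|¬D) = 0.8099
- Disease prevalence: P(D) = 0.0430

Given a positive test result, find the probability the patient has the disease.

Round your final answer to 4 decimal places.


Let D = has disease, + = positive test

Given:
- P(D) = 0.0430 (prevalence)
- P(+|D) = 0.9273 (sensitivity)
- P(-|¬D) = 0.8099 (specificity)
- P(+|¬D) = 0.1901 (false positive rate = 1 - specificity)

Step 1: Find P(+)
P(+) = P(+|D)P(D) + P(+|¬D)P(¬D)
     = 0.9273 × 0.0430 + 0.1901 × 0.9570
     = 0.03987390 + 0.18192570
     = 0.22179960

Step 2: Apply Bayes' theorem for P(D|+)
P(D|+) = P(+|D)P(D) / P(+)
       = 0.03987390 / 0.22179960
       = 0.1798


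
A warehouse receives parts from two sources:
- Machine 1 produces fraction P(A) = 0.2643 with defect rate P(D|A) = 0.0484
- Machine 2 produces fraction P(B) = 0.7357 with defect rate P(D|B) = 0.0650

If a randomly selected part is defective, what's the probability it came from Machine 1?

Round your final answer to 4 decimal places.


Let A = from Machine 1, D = defective

Given:
- P(A) = 0.2643, P(B) = 0.7357
- P(D|A) = 0.0484, P(D|B) = 0.0650

Step 1: Find P(D)
P(D) = P(D|A)P(A) + P(D|B)P(B)
     = 0.0484 × 0.2643 + 0.0650 × 0.7357
     = 0.01279212 + 0.04782050
     = 0.06061262

Step 2: Apply Bayes' theorem
P(A|D) = P(D|A)P(A) / P(D)
       = 0.01279212 / 0.06061262
       = 0.2110


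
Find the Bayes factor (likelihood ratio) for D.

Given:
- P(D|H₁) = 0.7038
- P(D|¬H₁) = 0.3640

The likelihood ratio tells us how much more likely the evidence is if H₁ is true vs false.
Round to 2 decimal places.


Likelihood Ratio (LR) = P(D|H₁) / P(D|¬H₁)

LR = 0.7038 / 0.3640
   = 1.93

The evidence is 1.93 times more likely if H₁ is true than if H₁ is false.
Because LR exceeds 1, D is evidence for H₁.


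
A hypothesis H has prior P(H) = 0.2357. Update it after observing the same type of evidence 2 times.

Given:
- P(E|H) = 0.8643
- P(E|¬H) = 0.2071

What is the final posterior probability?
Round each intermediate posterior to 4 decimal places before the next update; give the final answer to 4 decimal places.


Sequential Bayesian updating:

Initial prior: P(H) = 0.2357

Update 1:
  P(E) = 0.8643 × 0.2357 + 0.2071 × 0.7643 = 0.20371551 + 0.15828653 = 0.36200204
  P(H|E) = 0.20371551 / 0.36200204 = 0.5627

Update 2:
  P(E) = 0.8643 × 0.5627 + 0.2071 × 0.4373 = 0.48634161 + 0.09056483 = 0.57690644
  P(H|E) = 0.48634161 / 0.57690644 = 0.8430

Final posterior: 0.8430


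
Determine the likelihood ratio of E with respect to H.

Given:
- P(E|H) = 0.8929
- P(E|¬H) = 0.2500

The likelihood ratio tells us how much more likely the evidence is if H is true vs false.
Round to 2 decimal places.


Likelihood Ratio (LR) = P(E|H) / P(E|¬H)

LR = 0.8929 / 0.2500
   = 3.57

The evidence is 3.57 times more likely if H is true than if H is false.
Since LR > 1, the evidence supports H over ¬H.


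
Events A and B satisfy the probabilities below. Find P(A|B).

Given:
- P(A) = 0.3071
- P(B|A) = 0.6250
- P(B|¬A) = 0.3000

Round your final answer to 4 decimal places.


Bayes' theorem: P(A|B) = P(B|A) × P(A) / P(B)

Step 1: Calculate P(B) using law of total probability
P(B) = P(B|A)P(A) + P(B|¬A)P(¬A)
     = 0.6250 × 0.3071 + 0.3000 × 0.6929
     = 0.19193750 + 0.20787000
     = 0.39980750

Step 2: Apply Bayes' theorem
P(A|B) = P(B|A) × P(A) / P(B)
       = 0.19193750 / 0.39980750
       = 0.4801


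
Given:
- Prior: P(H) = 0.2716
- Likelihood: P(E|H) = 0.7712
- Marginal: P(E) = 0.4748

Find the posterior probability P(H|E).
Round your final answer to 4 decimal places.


Using Bayes' theorem:

P(H|E) = P(E|H) × P(H) / P(E)
       = 0.7712 × 0.2716 / 0.4748
       = 0.20945792 / 0.4748
       = 0.4411

The evidence strengthens our belief in H.
Prior: 0.2716 → Posterior: 0.4411


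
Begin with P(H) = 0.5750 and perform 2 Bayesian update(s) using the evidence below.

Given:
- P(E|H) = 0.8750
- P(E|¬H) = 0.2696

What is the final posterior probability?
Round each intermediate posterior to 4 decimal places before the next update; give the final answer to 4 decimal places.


Sequential Bayesian updating:

Initial prior: P(H) = 0.5750

Update 1:
  P(E) = 0.8750 × 0.5750 + 0.2696 × 0.4250 = 0.50312500 + 0.11458000 = 0.61770500
  P(H|E) = 0.50312500 / 0.61770500 = 0.8145

Update 2:
  P(E) = 0.8750 × 0.8145 + 0.2696 × 0.1855 = 0.71268750 + 0.05001080 = 0.76269830
  P(H|E) = 0.71268750 / 0.76269830 = 0.9344

Final posterior: 0.9344


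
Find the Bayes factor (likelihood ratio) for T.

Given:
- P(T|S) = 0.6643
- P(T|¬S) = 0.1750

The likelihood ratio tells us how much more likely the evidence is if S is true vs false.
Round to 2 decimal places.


Likelihood Ratio (LR) = P(T|S) / P(T|¬S)

LR = 0.6643 / 0.1750
   = 3.80

The evidence is 3.80 times more likely if S is true than if S is false.
Because LR exceeds 1, T is evidence for S.


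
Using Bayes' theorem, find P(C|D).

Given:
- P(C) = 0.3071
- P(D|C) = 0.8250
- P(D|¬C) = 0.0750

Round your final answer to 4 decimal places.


Bayes' theorem: P(C|D) = P(D|C) × P(C) / P(D)

Step 1: Calculate P(D) using law of total probability
P(D) = P(D|C)P(C) + P(D|¬C)P(¬C)
     = 0.8250 × 0.3071 + 0.0750 × 0.6929
     = 0.25335750 + 0.05196750
     = 0.30532500

Step 2: Apply Bayes' theorem
P(C|D) = P(D|C) × P(C) / P(D)
       = 0.25335750 / 0.30532500
       = 0.8298


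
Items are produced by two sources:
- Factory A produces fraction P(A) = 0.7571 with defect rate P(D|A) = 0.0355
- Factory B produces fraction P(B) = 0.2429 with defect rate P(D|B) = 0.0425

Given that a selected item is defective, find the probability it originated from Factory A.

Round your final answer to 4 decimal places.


Let A = from Factory A, D = defective

Given:
- P(A) = 0.7571, P(B) = 0.2429
- P(D|A) = 0.0355, P(D|B) = 0.0425

Step 1: Find P(D)
P(D) = P(D|A)P(A) + P(D|B)P(B)
     = 0.0355 × 0.7571 + 0.0425 × 0.2429
     = 0.02687705 + 0.01032325
     = 0.03720030

Step 2: Apply Bayes' theorem
P(A|D) = P(D|A)P(A) / P(D)
       = 0.02687705 / 0.03720030
       = 0.7225


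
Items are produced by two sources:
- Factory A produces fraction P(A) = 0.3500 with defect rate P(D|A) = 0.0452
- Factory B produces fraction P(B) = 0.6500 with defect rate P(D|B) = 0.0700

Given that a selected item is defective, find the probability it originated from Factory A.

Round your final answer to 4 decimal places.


Let A = from Factory A, D = defective

Given:
- P(A) = 0.3500, P(B) = 0.6500
- P(D|A) = 0.0452, P(D|B) = 0.0700

Step 1: Find P(D)
P(D) = P(D|A)P(A) + P(D|B)P(B)
     = 0.0452 × 0.3500 + 0.0700 × 0.6500
     = 0.01582000 + 0.04550000
     = 0.06132000

Step 2: Apply Bayes' theorem
P(A|D) = P(D|A)P(A) / P(D)
       = 0.01582000 / 0.06132000
       = 0.2580


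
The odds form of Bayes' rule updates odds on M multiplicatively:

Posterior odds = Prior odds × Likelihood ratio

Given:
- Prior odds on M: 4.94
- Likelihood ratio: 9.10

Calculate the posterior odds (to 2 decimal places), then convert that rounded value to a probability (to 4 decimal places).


Step 1: Calculate posterior odds
Posterior odds = Prior odds × LR
               = 4.94 × 9.10
               = 44.95

Step 2: Convert to probability
P(M|E) = Posterior odds / (1 + Posterior odds)
       = 44.95 / (1 + 44.95)
       = 44.95 / 45.95
       = 0.9782

The evidence increased P(M) from 0.8316 to 0.9782.


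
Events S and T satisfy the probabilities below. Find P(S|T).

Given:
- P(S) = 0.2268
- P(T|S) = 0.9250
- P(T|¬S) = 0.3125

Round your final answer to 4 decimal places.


Bayes' theorem: P(S|T) = P(T|S) × P(S) / P(T)

Step 1: Calculate P(T) using law of total probability
P(T) = P(T|S)P(S) + P(T|¬S)P(¬S)
     = 0.9250 × 0.2268 + 0.3125 × 0.7732
     = 0.20979000 + 0.24162500
     = 0.45141500

Step 2: Apply Bayes' theorem
P(S|T) = P(T|S) × P(S) / P(T)
       = 0.20979000 / 0.45141500
       = 0.4647


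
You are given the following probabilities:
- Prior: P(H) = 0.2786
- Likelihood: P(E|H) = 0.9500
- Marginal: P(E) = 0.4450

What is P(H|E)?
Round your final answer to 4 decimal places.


Using Bayes' theorem:

P(H|E) = P(E|H) × P(H) / P(E)
       = 0.9500 × 0.2786 / 0.4450
       = 0.26467000 / 0.4450
       = 0.5948

The evidence strengthens our belief in H.
Prior: 0.2786 → Posterior: 0.5948


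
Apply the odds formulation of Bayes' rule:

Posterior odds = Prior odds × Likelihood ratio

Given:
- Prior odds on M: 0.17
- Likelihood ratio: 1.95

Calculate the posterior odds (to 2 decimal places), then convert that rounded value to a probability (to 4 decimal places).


Step 1: Calculate posterior odds
Posterior odds = Prior odds × LR
               = 0.17 × 1.95
               = 0.33

Step 2: Convert to probability
P(M|E) = Posterior odds / (1 + Posterior odds)
       = 0.33 / (1 + 0.33)
       = 0.33 / 1.33
       = 0.2481

The evidence increased P(M) from 0.1453 to 0.2481.


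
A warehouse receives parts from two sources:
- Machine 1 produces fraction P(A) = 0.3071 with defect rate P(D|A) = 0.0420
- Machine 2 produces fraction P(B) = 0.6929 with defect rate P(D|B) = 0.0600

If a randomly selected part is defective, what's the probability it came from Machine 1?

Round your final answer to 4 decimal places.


Let A = from Machine 1, D = defective

Given:
- P(A) = 0.3071, P(B) = 0.6929
- P(D|A) = 0.0420, P(D|B) = 0.0600

Step 1: Find P(D)
P(D) = P(D|A)P(A) + P(D|B)P(B)
     = 0.0420 × 0.3071 + 0.0600 × 0.6929
     = 0.01289820 + 0.04157400
     = 0.05447220

Step 2: Apply Bayes' theorem
P(A|D) = P(D|A)P(A) / P(D)
       = 0.01289820 / 0.05447220
       = 0.2368


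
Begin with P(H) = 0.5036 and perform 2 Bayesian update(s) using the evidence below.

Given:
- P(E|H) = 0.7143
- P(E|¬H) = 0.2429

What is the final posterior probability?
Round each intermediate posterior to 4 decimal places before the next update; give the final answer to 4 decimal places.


Sequential Bayesian updating:

Initial prior: P(H) = 0.5036

Update 1:
  P(E) = 0.7143 × 0.5036 + 0.2429 × 0.4964 = 0.35972148 + 0.12057556 = 0.48029704
  P(H|E) = 0.35972148 / 0.48029704 = 0.7490

Update 2:
  P(E) = 0.7143 × 0.7490 + 0.2429 × 0.2510 = 0.53501070 + 0.06096790 = 0.59597860
  P(H|E) = 0.53501070 / 0.59597860 = 0.8977

Final posterior: 0.8977


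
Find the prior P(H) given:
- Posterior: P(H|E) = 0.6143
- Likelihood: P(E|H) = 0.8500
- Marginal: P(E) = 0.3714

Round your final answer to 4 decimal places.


From Bayes' theorem: P(H|E) = P(E|H) × P(H) / P(E)

Rearranging for P(H):
P(H) = P(H|E) × P(E) / P(E|H)
     = 0.6143 × 0.3714 / 0.8500
     = 0.22815102 / 0.8500
     = 0.2684


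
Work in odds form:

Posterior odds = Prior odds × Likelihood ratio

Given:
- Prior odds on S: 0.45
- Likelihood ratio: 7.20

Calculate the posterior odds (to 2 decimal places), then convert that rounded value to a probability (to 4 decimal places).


Step 1: Calculate posterior odds
Posterior odds = Prior odds × LR
               = 0.45 × 7.20
               = 3.24

Step 2: Convert to probability
P(S|E) = Posterior odds / (1 + Posterior odds)
       = 3.24 / (1 + 3.24)
       = 3.24 / 4.24
       = 0.7642

The evidence increased P(S) from 0.3103 to 0.7642.


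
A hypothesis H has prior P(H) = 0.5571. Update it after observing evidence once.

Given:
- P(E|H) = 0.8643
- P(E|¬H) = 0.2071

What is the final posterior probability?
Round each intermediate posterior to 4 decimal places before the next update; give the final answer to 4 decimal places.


Sequential Bayesian updating:

Initial prior: P(H) = 0.5571

Update 1:
  P(E) = 0.8643 × 0.5571 + 0.2071 × 0.4429 = 0.48150153 + 0.09172459 = 0.57322612
  P(H|E) = 0.48150153 / 0.57322612 = 0.8400

Final posterior: 0.8400


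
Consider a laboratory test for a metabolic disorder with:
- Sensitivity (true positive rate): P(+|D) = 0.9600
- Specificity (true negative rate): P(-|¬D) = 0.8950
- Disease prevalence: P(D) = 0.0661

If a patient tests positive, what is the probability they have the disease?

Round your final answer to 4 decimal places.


Let D = has disease, + = positive test

Given:
- P(D) = 0.0661 (prevalence)
- P(+|D) = 0.9600 (sensitivity)
- P(-|¬D) = 0.8950 (specificity)
- P(+|¬D) = 0.1050 (false positive rate = 1 - specificity)

Step 1: Find P(+)
P(+) = P(+|D)P(D) + P(+|¬D)P(¬D)
     = 0.9600 × 0.0661 + 0.1050 × 0.9339
     = 0.06345600 + 0.09805950
     = 0.16151550

Step 2: Apply Bayes' theorem for P(D|+)
P(D|+) = P(+|D)P(D) / P(+)
       = 0.06345600 / 0.16151550
       = 0.3929


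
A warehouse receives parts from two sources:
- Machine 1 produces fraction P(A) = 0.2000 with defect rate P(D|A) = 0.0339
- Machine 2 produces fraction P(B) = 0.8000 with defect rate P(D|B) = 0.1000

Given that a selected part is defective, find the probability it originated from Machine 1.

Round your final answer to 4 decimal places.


Let A = from Machine 1, D = defective

Given:
- P(A) = 0.2000, P(B) = 0.8000
- P(D|A) = 0.0339, P(D|B) = 0.1000

Step 1: Find P(D)
P(D) = P(D|A)P(A) + P(D|B)P(B)
     = 0.0339 × 0.2000 + 0.1000 × 0.8000
     = 0.00678000 + 0.08000000
     = 0.08678000

Step 2: Apply Bayes' theorem
P(A|D) = P(D|A)P(A) / P(D)
       = 0.00678000 / 0.08678000
       = 0.0781


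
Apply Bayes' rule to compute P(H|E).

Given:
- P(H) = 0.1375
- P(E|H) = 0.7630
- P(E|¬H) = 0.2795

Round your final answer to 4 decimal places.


Bayes' theorem: P(H|E) = P(E|H) × P(H) / P(E)

Step 1: Calculate P(E) using law of total probability
P(E) = P(E|H)P(H) + P(E|¬H)P(¬H)
     = 0.7630 × 0.1375 + 0.2795 × 0.8625
     = 0.10491250 + 0.24106875
     = 0.34598125

Step 2: Apply Bayes' theorem
P(H|E) = P(E|H) × P(H) / P(E)
       = 0.10491250 / 0.34598125
       = 0.3032


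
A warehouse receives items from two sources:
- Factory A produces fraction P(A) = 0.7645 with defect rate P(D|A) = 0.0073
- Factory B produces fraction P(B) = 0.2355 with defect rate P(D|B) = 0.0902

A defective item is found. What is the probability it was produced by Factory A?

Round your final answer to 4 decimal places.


Let A = from Factory A, D = defective

Given:
- P(A) = 0.7645, P(B) = 0.2355
- P(D|A) = 0.0073, P(D|B) = 0.0902

Step 1: Find P(D)
P(D) = P(D|A)P(A) + P(D|B)P(B)
     = 0.0073 × 0.7645 + 0.0902 × 0.2355
     = 0.00558085 + 0.02124210
     = 0.02682295

Step 2: Apply Bayes' theorem
P(A|D) = P(D|A)P(A) / P(D)
       = 0.00558085 / 0.02682295
       = 0.2081


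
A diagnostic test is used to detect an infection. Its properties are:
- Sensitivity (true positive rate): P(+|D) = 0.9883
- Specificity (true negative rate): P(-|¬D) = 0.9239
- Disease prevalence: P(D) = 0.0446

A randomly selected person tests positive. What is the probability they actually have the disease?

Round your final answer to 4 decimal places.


Let D = has disease, + = positive test

Given:
- P(D) = 0.0446 (prevalence)
- P(+|D) = 0.9883 (sensitivity)
- P(-|¬D) = 0.9239 (specificity)
- P(+|¬D) = 0.0761 (false positive rate = 1 - specificity)

Step 1: Find P(+)
P(+) = P(+|D)P(D) + P(+|¬D)P(¬D)
     = 0.9883 × 0.0446 + 0.0761 × 0.9554
     = 0.04407818 + 0.07270594
     = 0.11678412

Step 2: Apply Bayes' theorem for P(D|+)
P(D|+) = P(+|D)P(D) / P(+)
       = 0.04407818 / 0.11678412
       = 0.3774


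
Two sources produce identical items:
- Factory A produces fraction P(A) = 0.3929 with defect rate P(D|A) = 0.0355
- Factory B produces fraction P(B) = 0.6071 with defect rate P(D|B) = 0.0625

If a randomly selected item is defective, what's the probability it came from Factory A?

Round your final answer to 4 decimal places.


Let A = from Factory A, D = defective

Given:
- P(A) = 0.3929, P(B) = 0.6071
- P(D|A) = 0.0355, P(D|B) = 0.0625

Step 1: Find P(D)
P(D) = P(D|A)P(A) + P(D|B)P(B)
     = 0.0355 × 0.3929 + 0.0625 × 0.6071
     = 0.01394795 + 0.03794375
     = 0.05189170

Step 2: Apply Bayes' theorem
P(A|D) = P(D|A)P(A) / P(D)
       = 0.01394795 / 0.05189170
       = 0.2688


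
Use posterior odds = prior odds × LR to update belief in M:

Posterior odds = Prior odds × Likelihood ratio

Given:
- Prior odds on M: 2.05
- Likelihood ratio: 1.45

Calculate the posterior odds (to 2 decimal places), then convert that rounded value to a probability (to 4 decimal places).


Step 1: Calculate posterior odds
Posterior odds = Prior odds × LR
               = 2.05 × 1.45
               = 2.97

Step 2: Convert to probability
P(M|E) = Posterior odds / (1 + Posterior odds)
       = 2.97 / (1 + 2.97)
       = 2.97 / 3.97
       = 0.7481

The evidence increased P(M) from 0.6721 to 0.7481.


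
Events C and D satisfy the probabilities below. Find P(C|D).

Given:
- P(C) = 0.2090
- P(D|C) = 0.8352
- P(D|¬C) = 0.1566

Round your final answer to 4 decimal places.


Bayes' theorem: P(C|D) = P(D|C) × P(C) / P(D)

Step 1: Calculate P(D) using law of total probability
P(D) = P(D|C)P(C) + P(D|¬C)P(¬C)
     = 0.8352 × 0.2090 + 0.1566 × 0.7910
     = 0.17455680 + 0.12387060
     = 0.29842740

Step 2: Apply Bayes' theorem
P(C|D) = P(D|C) × P(C) / P(D)
       = 0.17455680 / 0.29842740
       = 0.5849


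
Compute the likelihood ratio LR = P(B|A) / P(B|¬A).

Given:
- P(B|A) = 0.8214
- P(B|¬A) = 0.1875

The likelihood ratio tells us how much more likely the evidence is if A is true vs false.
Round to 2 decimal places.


Likelihood Ratio (LR) = P(B|A) / P(B|¬A)

LR = 0.8214 / 0.1875
   = 4.38

The evidence is 4.38 times more likely if A is true than if A is false.
LR > 1, so observing B raises the odds in favor of A.


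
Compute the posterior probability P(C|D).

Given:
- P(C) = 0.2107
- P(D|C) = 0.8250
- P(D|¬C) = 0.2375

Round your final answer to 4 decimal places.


Bayes' theorem: P(C|D) = P(D|C) × P(C) / P(D)

Step 1: Calculate P(D) using law of total probability
P(D) = P(D|C)P(C) + P(D|¬C)P(¬C)
     = 0.8250 × 0.2107 + 0.2375 × 0.7893
     = 0.17382750 + 0.18745875
     = 0.36128625

Step 2: Apply Bayes' theorem
P(C|D) = P(D|C) × P(C) / P(D)
       = 0.17382750 / 0.36128625
       = 0.4811


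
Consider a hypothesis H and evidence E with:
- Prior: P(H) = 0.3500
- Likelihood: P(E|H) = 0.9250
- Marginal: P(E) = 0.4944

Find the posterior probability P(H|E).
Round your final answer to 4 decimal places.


Using Bayes' theorem:

P(H|E) = P(E|H) × P(H) / P(E)
       = 0.9250 × 0.3500 / 0.4944
       = 0.32375000 / 0.4944
       = 0.6548

The evidence strengthens our belief in H.
Prior: 0.3500 → Posterior: 0.6548


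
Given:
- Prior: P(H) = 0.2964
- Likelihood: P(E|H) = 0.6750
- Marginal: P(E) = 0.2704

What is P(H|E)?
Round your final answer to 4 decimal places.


Using Bayes' theorem:

P(H|E) = P(E|H) × P(H) / P(E)
       = 0.6750 × 0.2964 / 0.2704
       = 0.20007000 / 0.2704
       = 0.7399

The evidence strengthens our belief in H.
Prior: 0.2964 → Posterior: 0.7399


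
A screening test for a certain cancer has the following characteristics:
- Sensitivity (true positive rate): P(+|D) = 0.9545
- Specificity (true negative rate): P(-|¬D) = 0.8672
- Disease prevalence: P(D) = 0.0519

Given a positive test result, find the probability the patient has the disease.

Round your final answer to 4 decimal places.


Let D = has disease, + = positive test

Given:
- P(D) = 0.0519 (prevalence)
- P(+|D) = 0.9545 (sensitivity)
- P(-|¬D) = 0.8672 (specificity)
- P(+|¬D) = 0.1328 (false positive rate = 1 - specificity)

Step 1: Find P(+)
P(+) = P(+|D)P(D) + P(+|¬D)P(¬D)
     = 0.9545 × 0.0519 + 0.1328 × 0.9481
     = 0.04953855 + 0.12590768
     = 0.17544623

Step 2: Apply Bayes' theorem for P(D|+)
P(D|+) = P(+|D)P(D) / P(+)
       = 0.04953855 / 0.17544623
       = 0.2824


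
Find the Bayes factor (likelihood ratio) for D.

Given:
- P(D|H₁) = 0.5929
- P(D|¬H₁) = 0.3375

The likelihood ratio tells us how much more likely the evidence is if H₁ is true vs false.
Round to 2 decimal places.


Likelihood Ratio (LR) = P(D|H₁) / P(D|¬H₁)

LR = 0.5929 / 0.3375
   = 1.76

The evidence is 1.76 times more likely if H₁ is true than if H₁ is false.
LR > 1, so observing D raises the odds in favor of H₁.


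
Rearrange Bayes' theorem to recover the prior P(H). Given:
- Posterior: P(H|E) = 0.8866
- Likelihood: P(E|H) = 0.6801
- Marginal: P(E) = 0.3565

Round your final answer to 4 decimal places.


From Bayes' theorem: P(H|E) = P(E|H) × P(H) / P(E)

Rearranging for P(H):
P(H) = P(H|E) × P(E) / P(E|H)
     = 0.8866 × 0.3565 / 0.6801
     = 0.31607290 / 0.6801
     = 0.4647


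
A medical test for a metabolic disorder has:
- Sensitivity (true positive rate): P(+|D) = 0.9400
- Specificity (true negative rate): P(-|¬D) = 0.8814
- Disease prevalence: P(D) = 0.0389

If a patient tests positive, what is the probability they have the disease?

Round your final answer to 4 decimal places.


Let D = has disease, + = positive test

Given:
- P(D) = 0.0389 (prevalence)
- P(+|D) = 0.9400 (sensitivity)
- P(-|¬D) = 0.8814 (specificity)
- P(+|¬D) = 0.1186 (false positive rate = 1 - specificity)

Step 1: Find P(+)
P(+) = P(+|D)P(D) + P(+|¬D)P(¬D)
     = 0.9400 × 0.0389 + 0.1186 × 0.9611
     = 0.03656600 + 0.11398646
     = 0.15055246

Step 2: Apply Bayes' theorem for P(D|+)
P(D|+) = P(+|D)P(D) / P(+)
       = 0.03656600 / 0.15055246
       = 0.2429


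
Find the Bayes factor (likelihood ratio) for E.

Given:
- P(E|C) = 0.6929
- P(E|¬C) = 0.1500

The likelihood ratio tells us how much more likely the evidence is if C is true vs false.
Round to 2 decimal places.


Likelihood Ratio (LR) = P(E|C) / P(E|¬C)

LR = 0.6929 / 0.1500
   = 4.62

The evidence is 4.62 times more likely if C is true than if C is false.
Because LR exceeds 1, E is evidence for C.


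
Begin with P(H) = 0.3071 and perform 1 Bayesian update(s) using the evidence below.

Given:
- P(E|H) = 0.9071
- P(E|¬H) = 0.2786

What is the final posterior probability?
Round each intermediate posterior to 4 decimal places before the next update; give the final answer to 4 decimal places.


Sequential Bayesian updating:

Initial prior: P(H) = 0.3071

Update 1:
  P(E) = 0.9071 × 0.3071 + 0.2786 × 0.6929 = 0.27857041 + 0.19304194 = 0.47161235
  P(H|E) = 0.27857041 / 0.47161235 = 0.5907

Final posterior: 0.5907


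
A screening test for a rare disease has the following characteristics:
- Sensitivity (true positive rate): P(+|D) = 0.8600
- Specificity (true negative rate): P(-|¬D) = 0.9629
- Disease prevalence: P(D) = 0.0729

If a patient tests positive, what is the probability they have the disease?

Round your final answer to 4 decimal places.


Let D = has disease, + = positive test

Given:
- P(D) = 0.0729 (prevalence)
- P(+|D) = 0.8600 (sensitivity)
- P(-|¬D) = 0.9629 (specificity)
- P(+|¬D) = 0.0371 (false positive rate = 1 - specificity)

Step 1: Find P(+)
P(+) = P(+|D)P(D) + P(+|¬D)P(¬D)
     = 0.8600 × 0.0729 + 0.0371 × 0.9271
     = 0.06269400 + 0.03439541
     = 0.09708941

Step 2: Apply Bayes' theorem for P(D|+)
P(D|+) = P(+|D)P(D) / P(+)
       = 0.06269400 / 0.09708941
       = 0.6457


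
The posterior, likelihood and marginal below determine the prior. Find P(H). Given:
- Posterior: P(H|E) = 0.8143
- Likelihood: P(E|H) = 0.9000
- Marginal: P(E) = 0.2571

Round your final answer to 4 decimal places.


From Bayes' theorem: P(H|E) = P(E|H) × P(H) / P(E)

Rearranging for P(H):
P(H) = P(H|E) × P(E) / P(E|H)
     = 0.8143 × 0.2571 / 0.9000
     = 0.20935653 / 0.9000
     = 0.2326


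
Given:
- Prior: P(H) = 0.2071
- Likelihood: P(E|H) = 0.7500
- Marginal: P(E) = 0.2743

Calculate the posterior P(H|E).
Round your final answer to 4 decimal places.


Using Bayes' theorem:

P(H|E) = P(E|H) × P(H) / P(E)
       = 0.7500 × 0.2071 / 0.2743
       = 0.15532500 / 0.2743
       = 0.5663

The evidence strengthens our belief in H.
Prior: 0.2071 → Posterior: 0.5663


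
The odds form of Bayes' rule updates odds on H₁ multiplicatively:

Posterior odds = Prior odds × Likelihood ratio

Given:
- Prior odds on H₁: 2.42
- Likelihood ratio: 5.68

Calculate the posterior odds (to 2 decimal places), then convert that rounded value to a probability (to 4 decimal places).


Step 1: Calculate posterior odds
Posterior odds = Prior odds × LR
               = 2.42 × 5.68
               = 13.75

Step 2: Convert to probability
P(H₁|E) = Posterior odds / (1 + Posterior odds)
       = 13.75 / (1 + 13.75)
       = 13.75 / 14.75
       = 0.9322

The evidence increased P(H₁) from 0.7076 to 0.9322.


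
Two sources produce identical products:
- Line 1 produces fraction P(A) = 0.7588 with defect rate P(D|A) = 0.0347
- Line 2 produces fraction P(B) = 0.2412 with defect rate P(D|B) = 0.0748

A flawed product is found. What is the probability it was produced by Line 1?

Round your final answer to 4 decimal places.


Let A = from Line 1, D = flawed

Given:
- P(A) = 0.7588, P(B) = 0.2412
- P(D|A) = 0.0347, P(D|B) = 0.0748

Step 1: Find P(D)
P(D) = P(D|A)P(A) + P(D|B)P(B)
     = 0.0347 × 0.7588 + 0.0748 × 0.2412
     = 0.02633036 + 0.01804176
     = 0.04437212

Step 2: Apply Bayes' theorem
P(A|D) = P(D|A)P(A) / P(D)
       = 0.02633036 / 0.04437212
       = 0.5934


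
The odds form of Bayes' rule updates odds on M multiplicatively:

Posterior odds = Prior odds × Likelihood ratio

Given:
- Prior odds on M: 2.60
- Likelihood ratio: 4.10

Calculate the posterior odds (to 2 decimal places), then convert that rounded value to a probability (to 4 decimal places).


Step 1: Calculate posterior odds
Posterior odds = Prior odds × LR
               = 2.60 × 4.10
               = 10.66

Step 2: Convert to probability
P(M|E) = Posterior odds / (1 + Posterior odds)
       = 10.66 / (1 + 10.66)
       = 10.66 / 11.66
       = 0.9142

The evidence increased P(M) from 0.7222 to 0.9142.


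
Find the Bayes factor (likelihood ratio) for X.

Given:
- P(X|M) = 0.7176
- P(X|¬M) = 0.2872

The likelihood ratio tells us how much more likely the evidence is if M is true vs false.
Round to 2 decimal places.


Likelihood Ratio (LR) = P(X|M) / P(X|¬M)

LR = 0.7176 / 0.2872
   = 2.50

The evidence is 2.50 times more likely if M is true than if M is false.
LR > 1, so observing X raises the odds in favor of M.


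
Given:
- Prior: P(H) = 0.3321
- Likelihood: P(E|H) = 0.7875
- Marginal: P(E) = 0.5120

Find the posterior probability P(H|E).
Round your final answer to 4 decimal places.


Using Bayes' theorem:

P(H|E) = P(E|H) × P(H) / P(E)
       = 0.7875 × 0.3321 / 0.5120
       = 0.26152875 / 0.5120
       = 0.5108

The evidence strengthens our belief in H.
Prior: 0.3321 → Posterior: 0.5108


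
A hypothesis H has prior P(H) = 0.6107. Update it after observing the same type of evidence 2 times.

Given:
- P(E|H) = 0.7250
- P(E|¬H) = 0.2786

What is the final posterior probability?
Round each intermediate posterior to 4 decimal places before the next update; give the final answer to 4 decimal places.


Sequential Bayesian updating:

Initial prior: P(H) = 0.6107

Update 1:
  P(E) = 0.7250 × 0.6107 + 0.2786 × 0.3893 = 0.44275750 + 0.10845898 = 0.55121648
  P(H|E) = 0.44275750 / 0.55121648 = 0.8032

Update 2:
  P(E) = 0.7250 × 0.8032 + 0.2786 × 0.1968 = 0.58232000 + 0.05482848 = 0.63714848
  P(H|E) = 0.58232000 / 0.63714848 = 0.9139

Final posterior: 0.9139


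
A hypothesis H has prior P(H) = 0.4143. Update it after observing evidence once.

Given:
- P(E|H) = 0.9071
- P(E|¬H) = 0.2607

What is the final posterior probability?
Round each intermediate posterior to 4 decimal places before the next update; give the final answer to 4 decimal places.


Sequential Bayesian updating:

Initial prior: P(H) = 0.4143

Update 1:
  P(E) = 0.9071 × 0.4143 + 0.2607 × 0.5857 = 0.37581153 + 0.15269199 = 0.52850352
  P(H|E) = 0.37581153 / 0.52850352 = 0.7111

Final posterior: 0.7111


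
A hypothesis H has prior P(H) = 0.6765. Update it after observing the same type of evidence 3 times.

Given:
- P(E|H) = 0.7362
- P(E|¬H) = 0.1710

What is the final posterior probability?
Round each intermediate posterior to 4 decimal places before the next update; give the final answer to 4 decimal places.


Sequential Bayesian updating:

Initial prior: P(H) = 0.6765

Update 1:
  P(E) = 0.7362 × 0.6765 + 0.1710 × 0.3235 = 0.49803930 + 0.05531850 = 0.55335780
  P(H|E) = 0.49803930 / 0.55335780 = 0.9000

Update 2:
  P(E) = 0.7362 × 0.9000 + 0.1710 × 0.1000 = 0.66258000 + 0.01710000 = 0.67968000
  P(H|E) = 0.66258000 / 0.67968000 = 0.9748

Update 3:
  P(E) = 0.7362 × 0.9748 + 0.1710 × 0.0252 = 0.71764776 + 0.00430920 = 0.72195696
  P(H|E) = 0.71764776 / 0.72195696 = 0.9940

Final posterior: 0.9940


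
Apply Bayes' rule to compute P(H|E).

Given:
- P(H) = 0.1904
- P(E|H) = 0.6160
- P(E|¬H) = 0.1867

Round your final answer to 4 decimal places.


Bayes' theorem: P(H|E) = P(E|H) × P(H) / P(E)

Step 1: Calculate P(E) using law of total probability
P(E) = P(E|H)P(H) + P(E|¬H)P(¬H)
     = 0.6160 × 0.1904 + 0.1867 × 0.8096
     = 0.11728640 + 0.15115232
     = 0.26843872

Step 2: Apply Bayes' theorem
P(H|E) = P(E|H) × P(H) / P(E)
       = 0.11728640 / 0.26843872
       = 0.4369


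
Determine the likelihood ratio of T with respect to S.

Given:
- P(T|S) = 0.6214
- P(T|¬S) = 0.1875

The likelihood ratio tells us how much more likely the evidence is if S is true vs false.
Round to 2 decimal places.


Likelihood Ratio (LR) = P(T|S) / P(T|¬S)

LR = 0.6214 / 0.1875
   = 3.31

The evidence is 3.31 times more likely if S is true than if S is false.
LR > 1, so observing T raises the odds in favor of S.


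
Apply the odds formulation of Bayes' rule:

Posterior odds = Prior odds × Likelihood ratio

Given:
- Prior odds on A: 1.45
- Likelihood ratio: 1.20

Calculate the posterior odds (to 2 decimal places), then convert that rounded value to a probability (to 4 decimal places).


Step 1: Calculate posterior odds
Posterior odds = Prior odds × LR
               = 1.45 × 1.20
               = 1.74

Step 2: Convert to probability
P(A|E) = Posterior odds / (1 + Posterior odds)
       = 1.74 / (1 + 1.74)
       = 1.74 / 2.74
       = 0.6350

The evidence increased P(A) from 0.5918 to 0.6350.


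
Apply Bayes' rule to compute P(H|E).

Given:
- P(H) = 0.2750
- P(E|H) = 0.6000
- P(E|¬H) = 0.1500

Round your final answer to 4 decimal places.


Bayes' theorem: P(H|E) = P(E|H) × P(H) / P(E)

Step 1: Calculate P(E) using law of total probability
P(E) = P(E|H)P(H) + P(E|¬H)P(¬H)
     = 0.6000 × 0.2750 + 0.1500 × 0.7250
     = 0.16500000 + 0.10875000
     = 0.27375000

Step 2: Apply Bayes' theorem
P(H|E) = P(E|H) × P(H) / P(E)
       = 0.16500000 / 0.27375000
       = 0.6027


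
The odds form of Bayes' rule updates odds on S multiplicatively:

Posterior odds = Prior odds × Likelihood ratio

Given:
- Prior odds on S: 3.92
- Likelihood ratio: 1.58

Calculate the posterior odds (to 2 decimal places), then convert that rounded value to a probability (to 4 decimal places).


Step 1: Calculate posterior odds
Posterior odds = Prior odds × LR
               = 3.92 × 1.58
               = 6.19

Step 2: Convert to probability
P(S|E) = Posterior odds / (1 + Posterior odds)
       = 6.19 / (1 + 6.19)
       = 6.19 / 7.19
       = 0.8609

The evidence increased P(S) from 0.7967 to 0.8609.


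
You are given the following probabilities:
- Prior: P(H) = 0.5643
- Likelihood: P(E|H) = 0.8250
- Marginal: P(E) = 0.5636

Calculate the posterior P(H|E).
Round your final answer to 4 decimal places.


Using Bayes' theorem:

P(H|E) = P(E|H) × P(H) / P(E)
       = 0.8250 × 0.5643 / 0.5636
       = 0.46554750 / 0.5636
       = 0.8260

The evidence strengthens our belief in H.
Prior: 0.5643 → Posterior: 0.8260


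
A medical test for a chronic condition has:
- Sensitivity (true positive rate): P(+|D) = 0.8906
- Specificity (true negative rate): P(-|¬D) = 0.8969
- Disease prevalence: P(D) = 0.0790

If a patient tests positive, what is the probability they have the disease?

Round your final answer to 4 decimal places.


Let D = has disease, + = positive test

Given:
- P(D) = 0.0790 (prevalence)
- P(+|D) = 0.8906 (sensitivity)
- P(-|¬D) = 0.8969 (specificity)
- P(+|¬D) = 0.1031 (false positive rate = 1 - specificity)

Step 1: Find P(+)
P(+) = P(+|D)P(D) + P(+|¬D)P(¬D)
     = 0.8906 × 0.0790 + 0.1031 × 0.9210
     = 0.07035740 + 0.09495510
     = 0.16531250

Step 2: Apply Bayes' theorem for P(D|+)
P(D|+) = P(+|D)P(D) / P(+)
       = 0.07035740 / 0.16531250
       = 0.4256
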